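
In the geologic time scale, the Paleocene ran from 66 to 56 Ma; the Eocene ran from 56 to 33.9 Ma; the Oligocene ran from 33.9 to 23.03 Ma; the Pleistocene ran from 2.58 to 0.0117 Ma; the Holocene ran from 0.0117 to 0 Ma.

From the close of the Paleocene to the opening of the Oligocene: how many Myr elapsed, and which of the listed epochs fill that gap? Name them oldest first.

22.1 million years; Eocene

The Paleocene closes at 56 Ma and the Oligocene opens at 33.9 Ma, so the interval is 56 − 33.9 = 22.1 Myr.
An epoch fits inside if it starts at or after 56 Ma and ends at or before 33.9 Ma; oldest first that gives Eocene.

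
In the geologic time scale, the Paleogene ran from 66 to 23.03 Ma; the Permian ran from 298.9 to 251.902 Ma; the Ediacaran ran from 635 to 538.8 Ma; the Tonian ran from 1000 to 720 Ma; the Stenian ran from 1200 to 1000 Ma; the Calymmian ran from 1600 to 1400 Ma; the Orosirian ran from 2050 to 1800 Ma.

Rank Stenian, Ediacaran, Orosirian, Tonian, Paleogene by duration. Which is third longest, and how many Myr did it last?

Start − end for each: Stenian 1200 − 1000 = 200; Ediacaran 635 − 538.8 = 96.2; Orosirian 2050 − 1800 = 250; Tonian 1000 − 720 = 280; Paleogene 66 − 23.03 = 42.97.
Ranking these from longest: Tonian > Orosirian > Stenian > Ediacaran > Paleogene.
Position 3 in that ranking is Stenian, which lasted 200 Myr.

Stenian, 200 million years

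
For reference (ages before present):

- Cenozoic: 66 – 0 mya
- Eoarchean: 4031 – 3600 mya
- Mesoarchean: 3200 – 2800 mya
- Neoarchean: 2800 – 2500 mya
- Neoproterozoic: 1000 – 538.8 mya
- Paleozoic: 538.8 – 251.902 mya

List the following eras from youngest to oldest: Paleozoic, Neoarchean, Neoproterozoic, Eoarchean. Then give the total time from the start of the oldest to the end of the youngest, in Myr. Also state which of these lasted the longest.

Paleozoic, Neoproterozoic, Neoarchean, Eoarchean; total span 3779.098 Myr; longest is Neoproterozoic

From the excerpt: Paleozoic 538.8–251.902; Neoarchean 2800–2500; Neoproterozoic 1000–538.8; Eoarchean 4031–3600 (Ma).
Larger Ma is earlier, so the oldest is Eoarchean and the youngest is Paleozoic; youngest to oldest: Paleozoic, Neoproterozoic, Neoarchean, Eoarchean.
Oldest start 4031 minus youngest end 251.902 gives 3779.098 Myr overall.
Individual lengths (start − end): Neoproterozoic 461.2; Paleozoic 286.898; Neoarchean 300; Eoarchean 431. The largest is Neoproterozoic at 461.2 Myr.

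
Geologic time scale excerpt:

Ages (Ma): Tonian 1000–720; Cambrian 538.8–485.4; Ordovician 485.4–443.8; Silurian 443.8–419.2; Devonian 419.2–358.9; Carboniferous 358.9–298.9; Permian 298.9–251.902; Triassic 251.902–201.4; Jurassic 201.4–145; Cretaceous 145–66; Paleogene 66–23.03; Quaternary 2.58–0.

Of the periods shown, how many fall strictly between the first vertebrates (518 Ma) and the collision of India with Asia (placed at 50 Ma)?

518 Ma sits inside the Cambrian (538.8–485.4) and 50 Ma inside the Paleogene (66–23.03); neither of those is wholly between the two dates.
The listed periods lying completely between them are Ordovician, Silurian, Devonian, Carboniferous, Permian, Triassic, Jurassic, Cretaceous — 8 in all.

8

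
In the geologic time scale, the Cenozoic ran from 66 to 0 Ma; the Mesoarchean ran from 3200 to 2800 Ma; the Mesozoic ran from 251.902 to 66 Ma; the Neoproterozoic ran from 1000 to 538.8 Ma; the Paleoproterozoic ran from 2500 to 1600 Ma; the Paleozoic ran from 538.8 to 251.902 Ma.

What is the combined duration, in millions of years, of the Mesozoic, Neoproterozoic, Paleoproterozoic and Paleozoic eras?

Each duration: Mesozoic = 185.902; Neoproterozoic = 461.2; Paleoproterozoic = 900; Paleozoic = 286.898.
Sum: 185.902 + 461.2 + 900 + 286.898 = 1834 Myr.

1834 million years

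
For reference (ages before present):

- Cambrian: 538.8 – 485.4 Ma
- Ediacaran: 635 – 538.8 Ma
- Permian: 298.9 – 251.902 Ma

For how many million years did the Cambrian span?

538.8 − 485.4 = 53.4 million years.

53.4 million years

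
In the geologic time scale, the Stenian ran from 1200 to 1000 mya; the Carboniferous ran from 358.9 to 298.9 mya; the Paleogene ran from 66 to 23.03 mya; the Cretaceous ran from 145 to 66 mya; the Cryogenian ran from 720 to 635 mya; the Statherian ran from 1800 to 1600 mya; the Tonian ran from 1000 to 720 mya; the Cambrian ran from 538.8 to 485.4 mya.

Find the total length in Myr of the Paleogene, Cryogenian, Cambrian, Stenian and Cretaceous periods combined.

Each duration: Paleogene = 42.97; Cryogenian = 85; Cambrian = 53.4; Stenian = 200; Cretaceous = 79.
Sum: 42.97 + 85 + 53.4 + 200 + 79 = 460.37 Myr.

460.37 million years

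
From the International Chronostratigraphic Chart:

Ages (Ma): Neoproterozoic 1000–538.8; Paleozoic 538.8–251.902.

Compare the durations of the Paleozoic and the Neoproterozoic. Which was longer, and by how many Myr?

Paleozoic: 538.8 − 251.902 = 286.898 Myr.
Neoproterozoic: 1000 − 538.8 = 461.2 Myr.
Difference: 461.2 − 286.898 = 174.302 Myr, so the Neoproterozoic was longer.

Neoproterozoic, by 174.302 million years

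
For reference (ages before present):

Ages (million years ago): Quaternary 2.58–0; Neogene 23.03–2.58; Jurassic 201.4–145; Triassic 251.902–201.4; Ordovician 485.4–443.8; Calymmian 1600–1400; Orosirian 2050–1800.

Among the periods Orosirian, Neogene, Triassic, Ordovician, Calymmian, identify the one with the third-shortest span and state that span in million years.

Durations: Orosirian 250; Neogene 20.45; Triassic 50.502; Ordovician 41.6; Calymmian 200 Myr.
Sorted shortest-first: Neogene (20.45), Ordovician (41.6), Triassic (50.502), Calymmian (200), Orosirian (250).
The third shortest is Triassic at 50.502 Myr.

Triassic, 50.502 million years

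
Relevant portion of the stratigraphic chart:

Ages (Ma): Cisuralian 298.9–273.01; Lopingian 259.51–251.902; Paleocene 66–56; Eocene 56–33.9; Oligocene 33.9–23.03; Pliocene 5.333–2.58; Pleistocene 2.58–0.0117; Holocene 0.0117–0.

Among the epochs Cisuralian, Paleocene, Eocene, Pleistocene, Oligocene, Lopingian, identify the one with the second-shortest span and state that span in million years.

Start − end for each: Cisuralian 298.9 − 273.01 = 25.89; Paleocene 66 − 56 = 10; Eocene 56 − 33.9 = 22.1; Pleistocene 2.58 − 0.0117 = 2.5683; Oligocene 33.9 − 23.03 = 10.87; Lopingian 259.51 − 251.902 = 7.608.
Ranking these from shortest: Pleistocene < Lopingian < Paleocene < Oligocene < Eocene < Cisuralian.
Position 2 in that ranking is Lopingian, which lasted 7.608 Myr.

Lopingian, 7.608 million years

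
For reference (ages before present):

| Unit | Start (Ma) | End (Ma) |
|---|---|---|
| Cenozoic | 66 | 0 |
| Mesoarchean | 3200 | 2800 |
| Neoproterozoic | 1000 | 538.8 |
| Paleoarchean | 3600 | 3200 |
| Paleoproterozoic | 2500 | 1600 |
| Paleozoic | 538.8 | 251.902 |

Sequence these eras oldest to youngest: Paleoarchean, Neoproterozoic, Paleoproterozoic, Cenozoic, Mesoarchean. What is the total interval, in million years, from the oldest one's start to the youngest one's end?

Start ages (Ma): Paleoarchean 3600, Mesoarchean 3200, Paleoproterozoic 2500, Neoproterozoic 1000, Cenozoic 66.
Ordered oldest to youngest: Paleoarchean, Mesoarchean, Paleoproterozoic, Neoproterozoic, Cenozoic.
Span = 3600 − 0 = 3600 Myr.

Paleoarchean → Mesoarchean → Paleoproterozoic → Neoproterozoic → Cenozoic; total span 3600 Myr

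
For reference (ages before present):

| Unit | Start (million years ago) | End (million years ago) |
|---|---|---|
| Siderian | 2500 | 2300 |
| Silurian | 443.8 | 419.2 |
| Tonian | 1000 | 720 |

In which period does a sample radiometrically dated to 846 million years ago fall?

846 Ma lies between 1000 and 720 Ma, so it falls in the Tonian.

Tonian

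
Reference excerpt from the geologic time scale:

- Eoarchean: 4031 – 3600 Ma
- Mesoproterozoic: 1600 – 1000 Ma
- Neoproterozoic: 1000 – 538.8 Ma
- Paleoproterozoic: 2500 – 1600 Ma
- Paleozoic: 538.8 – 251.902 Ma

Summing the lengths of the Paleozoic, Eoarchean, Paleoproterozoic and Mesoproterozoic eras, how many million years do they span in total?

2217.898 million years

Each duration: Paleozoic = 286.898; Eoarchean = 431; Paleoproterozoic = 900; Mesoproterozoic = 600.
Sum: 286.898 + 431 + 900 + 600 = 2217.898 Myr.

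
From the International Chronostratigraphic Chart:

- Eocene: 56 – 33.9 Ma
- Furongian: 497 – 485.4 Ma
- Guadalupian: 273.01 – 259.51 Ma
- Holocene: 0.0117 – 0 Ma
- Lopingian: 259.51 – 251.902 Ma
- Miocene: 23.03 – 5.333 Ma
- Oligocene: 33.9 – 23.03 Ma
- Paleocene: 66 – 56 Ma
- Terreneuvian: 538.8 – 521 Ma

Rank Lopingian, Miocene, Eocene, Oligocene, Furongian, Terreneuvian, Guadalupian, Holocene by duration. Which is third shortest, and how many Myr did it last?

Start − end for each: Lopingian 259.51 − 251.902 = 7.608; Miocene 23.03 − 5.333 = 17.697; Eocene 56 − 33.9 = 22.1; Oligocene 33.9 − 23.03 = 10.87; Furongian 497 − 485.4 = 11.6; Terreneuvian 538.8 − 521 = 17.8; Guadalupian 273.01 − 259.51 = 13.5; Holocene 0.0117 − 0 = 0.0117.
Ranking these from shortest: Holocene < Lopingian < Oligocene < Furongian < Guadalupian < Miocene < Terreneuvian < Eocene.
Position 3 in that ranking is Oligocene, which lasted 10.87 Myr.

Oligocene, 10.87 million years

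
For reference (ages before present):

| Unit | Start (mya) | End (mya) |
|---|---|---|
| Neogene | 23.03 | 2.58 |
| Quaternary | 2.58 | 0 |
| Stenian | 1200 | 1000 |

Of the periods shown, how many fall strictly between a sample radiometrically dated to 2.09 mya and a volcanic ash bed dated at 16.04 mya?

0

The older date is 16.04 Ma and the younger is 2.09 Ma.
No period both begins after 16.04 Ma and ends before 2.09 Ma, so the count is 0.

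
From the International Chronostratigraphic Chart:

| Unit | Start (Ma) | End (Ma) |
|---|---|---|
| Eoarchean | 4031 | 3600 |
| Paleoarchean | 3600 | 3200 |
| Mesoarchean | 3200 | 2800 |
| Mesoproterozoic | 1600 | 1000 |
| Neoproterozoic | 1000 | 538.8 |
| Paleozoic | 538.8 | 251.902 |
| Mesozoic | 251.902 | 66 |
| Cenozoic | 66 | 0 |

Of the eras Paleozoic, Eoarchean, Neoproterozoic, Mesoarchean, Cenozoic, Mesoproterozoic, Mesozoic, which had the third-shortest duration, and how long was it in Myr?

Durations: Paleozoic 286.898; Eoarchean 431; Neoproterozoic 461.2; Mesoarchean 400; Cenozoic 66; Mesoproterozoic 600; Mesozoic 185.902 Myr.
Sorted shortest-first: Cenozoic (66), Mesozoic (185.902), Paleozoic (286.898), Mesoarchean (400), Eoarchean (431), Neoproterozoic (461.2), Mesoproterozoic (600).
The third shortest is Paleozoic at 286.898 Myr.

Paleozoic, 286.898 million years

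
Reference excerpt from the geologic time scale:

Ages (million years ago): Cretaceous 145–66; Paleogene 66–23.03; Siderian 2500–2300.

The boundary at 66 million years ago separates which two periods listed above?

The Cretaceous ends at 66 million years ago and the Paleogene begins at 66 million years ago, so they share that boundary.

Cretaceous and Paleogene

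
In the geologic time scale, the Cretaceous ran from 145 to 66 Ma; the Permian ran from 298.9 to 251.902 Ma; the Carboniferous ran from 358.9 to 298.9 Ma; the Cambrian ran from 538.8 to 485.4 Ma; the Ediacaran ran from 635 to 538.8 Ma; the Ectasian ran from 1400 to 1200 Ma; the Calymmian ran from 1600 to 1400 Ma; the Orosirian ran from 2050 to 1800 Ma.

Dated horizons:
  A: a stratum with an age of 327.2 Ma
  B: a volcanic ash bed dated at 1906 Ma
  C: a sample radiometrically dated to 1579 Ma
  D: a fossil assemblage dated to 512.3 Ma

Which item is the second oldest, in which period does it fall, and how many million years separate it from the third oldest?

C, in the Calymmian; 1066.7 million years to D

Larger Ma means older, so oldest first: B 1906 > C 1579 > D 512.3 > A 327.2.
Counting 2 along gives C (1579 Ma); the excerpt puts that inside the Calymmian, 1600–1400 Ma.
Next in line is D (512.3 Ma), and 1579 − 512.3 = 1066.7 Myr.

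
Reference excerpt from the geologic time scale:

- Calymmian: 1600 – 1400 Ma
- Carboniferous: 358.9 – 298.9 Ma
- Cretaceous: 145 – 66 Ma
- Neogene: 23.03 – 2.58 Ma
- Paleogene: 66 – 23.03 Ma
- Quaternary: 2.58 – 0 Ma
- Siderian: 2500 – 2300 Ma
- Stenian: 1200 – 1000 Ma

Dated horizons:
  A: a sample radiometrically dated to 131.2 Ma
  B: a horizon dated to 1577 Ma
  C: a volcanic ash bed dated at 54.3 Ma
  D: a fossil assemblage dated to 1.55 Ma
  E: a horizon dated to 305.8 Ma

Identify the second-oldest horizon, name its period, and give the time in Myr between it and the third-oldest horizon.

E, in the Carboniferous; 174.6 million years to A

Sorted oldest-first by Ma: B (1577), E (305.8), A (131.2), C (54.3), D (1.55).
The second oldest is E at 305.8 Ma, which lies in 358.9–298.9 Ma: the Carboniferous.
The third oldest is A at 131.2 Ma; separation = |305.8 − 131.2| = 174.6 Myr.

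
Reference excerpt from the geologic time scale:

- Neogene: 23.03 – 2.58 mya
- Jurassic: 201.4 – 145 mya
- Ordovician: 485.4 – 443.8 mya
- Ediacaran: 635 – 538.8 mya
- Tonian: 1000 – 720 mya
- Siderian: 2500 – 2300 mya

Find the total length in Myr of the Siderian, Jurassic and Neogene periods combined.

276.85 million years

Duration is start − end for each: (2500 − 2300) + (201.4 − 145) + (23.03 − 2.58).
That is 200 + 56.4 + 20.45, which totals 276.85 million years.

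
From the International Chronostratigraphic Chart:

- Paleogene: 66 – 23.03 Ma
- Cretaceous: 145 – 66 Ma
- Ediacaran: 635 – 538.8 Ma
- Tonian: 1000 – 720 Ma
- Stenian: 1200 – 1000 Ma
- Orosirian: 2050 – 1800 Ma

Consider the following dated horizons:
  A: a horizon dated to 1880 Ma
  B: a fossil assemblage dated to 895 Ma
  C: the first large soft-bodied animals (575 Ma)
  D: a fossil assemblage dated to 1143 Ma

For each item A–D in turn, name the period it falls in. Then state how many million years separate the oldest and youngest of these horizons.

A: 1880 Ma lies in 2050–1800 Ma, so Orosirian.
B: 895 Ma lies in 1000–720 Ma, so Tonian.
C: 575 Ma lies in 635–538.8 Ma, so Ediacaran.
D: 1143 Ma lies in 1200–1000 Ma, so Stenian.
Oldest = 1880 Ma, youngest = 575 Ma → span 1305 Myr.

A — Orosirian; B — Tonian; C — Ediacaran; D — Stenian; span 1305 million years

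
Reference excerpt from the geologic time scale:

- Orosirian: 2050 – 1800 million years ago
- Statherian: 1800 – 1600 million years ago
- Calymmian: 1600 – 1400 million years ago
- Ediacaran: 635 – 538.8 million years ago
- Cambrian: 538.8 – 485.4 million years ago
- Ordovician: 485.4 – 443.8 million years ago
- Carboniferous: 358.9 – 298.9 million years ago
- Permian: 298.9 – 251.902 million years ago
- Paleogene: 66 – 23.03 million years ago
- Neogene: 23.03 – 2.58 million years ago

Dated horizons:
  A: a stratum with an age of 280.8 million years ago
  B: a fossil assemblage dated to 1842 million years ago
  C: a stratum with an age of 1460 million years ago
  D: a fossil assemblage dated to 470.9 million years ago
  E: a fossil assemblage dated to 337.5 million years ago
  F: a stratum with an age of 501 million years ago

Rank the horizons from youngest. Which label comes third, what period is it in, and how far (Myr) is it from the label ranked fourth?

D, in the Ordovician; 30.1 million years to F

Sorted youngest-first by Ma: A (280.8), E (337.5), D (470.9), F (501), C (1460), B (1842).
The third youngest is D at 470.9 Ma, which lies in 485.4–443.8 Ma: the Ordovician.
The fourth youngest is F at 501 Ma; separation = |470.9 − 501| = 30.1 Myr.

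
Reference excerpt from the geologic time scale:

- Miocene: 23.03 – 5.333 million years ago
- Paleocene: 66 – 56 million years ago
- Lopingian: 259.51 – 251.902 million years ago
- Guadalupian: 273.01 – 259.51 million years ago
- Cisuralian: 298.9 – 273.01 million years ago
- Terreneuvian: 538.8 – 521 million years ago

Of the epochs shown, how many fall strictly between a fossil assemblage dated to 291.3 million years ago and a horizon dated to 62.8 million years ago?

2

The older date is 291.3 Ma and the younger is 62.8 Ma.
Epochs with start < 291.3 and end > 62.8 Ma: Guadalupian (273.01–259.51), Lopingian (259.51–251.902).
That is 2 complete epochs.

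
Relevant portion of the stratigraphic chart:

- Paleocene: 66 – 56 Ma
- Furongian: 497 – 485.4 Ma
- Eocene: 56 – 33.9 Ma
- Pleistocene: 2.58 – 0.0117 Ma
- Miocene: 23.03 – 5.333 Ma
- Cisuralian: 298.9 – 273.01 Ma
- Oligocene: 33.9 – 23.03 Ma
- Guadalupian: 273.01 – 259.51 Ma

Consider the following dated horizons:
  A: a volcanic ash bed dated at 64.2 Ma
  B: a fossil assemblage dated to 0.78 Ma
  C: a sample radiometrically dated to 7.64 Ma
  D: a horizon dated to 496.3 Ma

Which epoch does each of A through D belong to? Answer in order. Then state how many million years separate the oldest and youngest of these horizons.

A — Paleocene; B — Pleistocene; C — Miocene; D — Furongian; span 495.52 million years

Match each age against the start–end ranges in the excerpt: A = 64.2 Ma → Paleocene (66–56); B = 0.78 Ma → Pleistocene (2.58–0.0117); C = 7.64 Ma → Miocene (23.03–5.333); D = 496.3 Ma → Furongian (497–485.4).
The largest age is 496.3 Ma and the smallest is 0.78 Ma; their difference is 495.52 Myr.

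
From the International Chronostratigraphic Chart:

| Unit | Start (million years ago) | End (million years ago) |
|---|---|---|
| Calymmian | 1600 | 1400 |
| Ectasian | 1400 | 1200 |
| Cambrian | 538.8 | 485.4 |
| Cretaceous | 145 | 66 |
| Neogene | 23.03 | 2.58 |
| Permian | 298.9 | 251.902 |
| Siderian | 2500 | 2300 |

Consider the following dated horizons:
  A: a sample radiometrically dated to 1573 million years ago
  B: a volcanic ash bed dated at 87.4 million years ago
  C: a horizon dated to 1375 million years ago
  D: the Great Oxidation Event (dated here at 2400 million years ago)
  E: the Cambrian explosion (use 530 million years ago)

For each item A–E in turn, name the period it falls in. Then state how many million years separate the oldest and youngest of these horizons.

A — Calymmian; B — Cretaceous; C — Ectasian; D — Siderian; E — Cambrian; span 2312.6 million years

Match each age against the start–end ranges in the excerpt: A = 1573 Ma → Calymmian (1600–1400); B = 87.4 Ma → Cretaceous (145–66); C = 1375 Ma → Ectasian (1400–1200); D = 2400 Ma → Siderian (2500–2300); E = 530 Ma → Cambrian (538.8–485.4).
The largest age is 2400 Ma and the smallest is 87.4 Ma; their difference is 2312.6 Myr.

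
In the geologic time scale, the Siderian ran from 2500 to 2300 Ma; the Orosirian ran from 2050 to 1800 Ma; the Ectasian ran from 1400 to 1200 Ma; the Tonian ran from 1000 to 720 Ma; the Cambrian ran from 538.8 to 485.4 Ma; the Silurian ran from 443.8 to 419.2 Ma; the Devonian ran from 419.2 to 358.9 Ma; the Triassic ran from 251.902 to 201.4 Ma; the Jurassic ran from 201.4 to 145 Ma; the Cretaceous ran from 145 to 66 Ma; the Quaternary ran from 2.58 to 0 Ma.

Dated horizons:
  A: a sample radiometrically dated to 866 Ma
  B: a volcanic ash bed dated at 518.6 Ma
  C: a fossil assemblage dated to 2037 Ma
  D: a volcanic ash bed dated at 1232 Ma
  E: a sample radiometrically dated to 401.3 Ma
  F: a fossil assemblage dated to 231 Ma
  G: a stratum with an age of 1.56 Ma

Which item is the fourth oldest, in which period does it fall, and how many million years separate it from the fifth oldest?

Larger Ma means older, so oldest first: C 2037 > D 1232 > A 866 > B 518.6 > E 401.3 > F 231 > G 1.56.
Counting 4 along gives B (518.6 Ma); the excerpt puts that inside the Cambrian, 538.8–485.4 Ma.
Next in line is E (401.3 Ma), and 518.6 − 401.3 = 117.3 Myr.

B, in the Cambrian; 117.3 million years to E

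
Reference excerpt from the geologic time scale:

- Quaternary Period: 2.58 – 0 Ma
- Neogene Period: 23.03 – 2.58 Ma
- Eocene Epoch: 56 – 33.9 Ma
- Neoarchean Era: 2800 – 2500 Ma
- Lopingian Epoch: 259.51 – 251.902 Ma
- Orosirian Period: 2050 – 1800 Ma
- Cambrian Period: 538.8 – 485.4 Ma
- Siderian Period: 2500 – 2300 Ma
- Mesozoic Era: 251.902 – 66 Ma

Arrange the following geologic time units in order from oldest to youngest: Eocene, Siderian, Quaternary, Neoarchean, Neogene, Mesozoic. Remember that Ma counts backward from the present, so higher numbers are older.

Neoarchean, Siderian, Mesozoic, Eocene, Neogene, Quaternary

Sorting by start age (descending Ma, since larger Ma = older): Neoarchean start 2800, Siderian start 2500, Mesozoic start 251.902, Eocene start 56, Neogene start 23.03, Quaternary start 2.58.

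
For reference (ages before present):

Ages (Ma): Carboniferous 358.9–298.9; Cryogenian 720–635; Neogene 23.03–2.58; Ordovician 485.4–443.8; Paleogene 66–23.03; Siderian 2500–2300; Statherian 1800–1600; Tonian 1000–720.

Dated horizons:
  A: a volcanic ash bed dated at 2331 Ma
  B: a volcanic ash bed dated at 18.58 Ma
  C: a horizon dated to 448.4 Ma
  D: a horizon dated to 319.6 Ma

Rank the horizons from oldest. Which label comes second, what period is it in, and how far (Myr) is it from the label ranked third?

C, in the Ordovician; 128.8 million years to D

Larger Ma means older, so oldest first: A 2331 > C 448.4 > D 319.6 > B 18.58.
Counting 2 along gives C (448.4 Ma); the excerpt puts that inside the Ordovician, 485.4–443.8 Ma.
Next in line is D (319.6 Ma), and 448.4 − 319.6 = 128.8 Myr.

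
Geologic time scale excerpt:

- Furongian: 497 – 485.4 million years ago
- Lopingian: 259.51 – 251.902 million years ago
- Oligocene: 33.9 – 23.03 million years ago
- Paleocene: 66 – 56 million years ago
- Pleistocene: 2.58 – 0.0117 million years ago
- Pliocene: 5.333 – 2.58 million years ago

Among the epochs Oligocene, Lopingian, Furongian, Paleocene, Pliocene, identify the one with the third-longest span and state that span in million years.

Paleocene, 10 million years

Start − end for each: Oligocene 33.9 − 23.03 = 10.87; Lopingian 259.51 − 251.902 = 7.608; Furongian 497 − 485.4 = 11.6; Paleocene 66 − 56 = 10; Pliocene 5.333 − 2.58 = 2.753.
Ranking these from longest: Furongian > Oligocene > Paleocene > Lopingian > Pliocene.
Position 3 in that ranking is Paleocene, which lasted 10 Myr.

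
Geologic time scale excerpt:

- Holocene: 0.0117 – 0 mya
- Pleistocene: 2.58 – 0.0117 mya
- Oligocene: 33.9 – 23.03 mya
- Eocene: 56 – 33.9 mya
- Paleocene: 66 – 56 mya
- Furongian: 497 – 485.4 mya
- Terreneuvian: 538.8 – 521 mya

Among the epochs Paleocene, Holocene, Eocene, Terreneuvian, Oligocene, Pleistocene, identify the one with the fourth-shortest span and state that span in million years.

Durations: Paleocene 10; Holocene 0.0117; Eocene 22.1; Terreneuvian 17.8; Oligocene 10.87; Pleistocene 2.5683 Myr.
Sorted shortest-first: Holocene (0.0117), Pleistocene (2.5683), Paleocene (10), Oligocene (10.87), Terreneuvian (17.8), Eocene (22.1).
The fourth shortest is Oligocene at 10.87 Myr.

Oligocene, 10.87 million years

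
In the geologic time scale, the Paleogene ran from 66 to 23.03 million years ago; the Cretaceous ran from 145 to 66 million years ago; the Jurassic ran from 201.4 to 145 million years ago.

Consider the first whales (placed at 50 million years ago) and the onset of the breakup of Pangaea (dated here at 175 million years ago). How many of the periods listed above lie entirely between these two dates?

175 Ma sits inside the Jurassic (201.4–145) and 50 Ma inside the Paleogene (66–23.03); neither of those is wholly between the two dates.
The listed periods lying completely between them are Cretaceous — 1 in all.

1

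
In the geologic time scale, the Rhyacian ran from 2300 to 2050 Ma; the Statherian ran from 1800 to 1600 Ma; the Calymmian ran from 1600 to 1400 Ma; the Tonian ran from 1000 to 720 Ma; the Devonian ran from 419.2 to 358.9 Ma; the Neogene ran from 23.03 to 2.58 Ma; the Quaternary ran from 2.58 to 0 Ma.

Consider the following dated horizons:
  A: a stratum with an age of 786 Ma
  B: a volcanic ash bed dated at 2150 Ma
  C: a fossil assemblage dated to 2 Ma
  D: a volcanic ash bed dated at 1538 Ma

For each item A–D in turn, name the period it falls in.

Match each age against the start–end ranges in the excerpt: A = 786 Ma → Tonian (1000–720); B = 2150 Ma → Rhyacian (2300–2050); C = 2 Ma → Quaternary (2.58–0); D = 1538 Ma → Calymmian (1600–1400).

A — Tonian; B — Rhyacian; C — Quaternary; D — Calymmian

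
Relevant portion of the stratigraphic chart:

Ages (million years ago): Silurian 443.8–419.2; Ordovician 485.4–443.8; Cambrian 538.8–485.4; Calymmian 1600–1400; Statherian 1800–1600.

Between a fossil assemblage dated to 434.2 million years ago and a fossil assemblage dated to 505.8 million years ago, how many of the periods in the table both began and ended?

1

505.8 Ma sits inside the Cambrian (538.8–485.4) and 434.2 Ma inside the Silurian (443.8–419.2); neither of those is wholly between the two dates.
The listed periods lying completely between them are Ordovician — 1 in all.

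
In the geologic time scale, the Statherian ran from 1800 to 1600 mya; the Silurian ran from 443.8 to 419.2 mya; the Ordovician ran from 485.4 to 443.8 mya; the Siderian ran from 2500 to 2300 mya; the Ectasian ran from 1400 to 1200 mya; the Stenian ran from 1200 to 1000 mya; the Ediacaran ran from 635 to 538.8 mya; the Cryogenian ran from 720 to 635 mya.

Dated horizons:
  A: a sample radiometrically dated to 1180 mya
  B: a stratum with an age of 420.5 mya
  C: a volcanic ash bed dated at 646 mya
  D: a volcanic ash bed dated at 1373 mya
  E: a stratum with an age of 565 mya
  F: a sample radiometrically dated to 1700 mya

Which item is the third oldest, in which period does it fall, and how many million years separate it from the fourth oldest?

A, in the Stenian; 534 million years to C

Sorted oldest-first by Ma: F (1700), D (1373), A (1180), C (646), E (565), B (420.5).
The third oldest is A at 1180 Ma, which lies in 1200–1000 Ma: the Stenian.
The fourth oldest is C at 646 Ma; separation = |1180 − 646| = 534 Myr.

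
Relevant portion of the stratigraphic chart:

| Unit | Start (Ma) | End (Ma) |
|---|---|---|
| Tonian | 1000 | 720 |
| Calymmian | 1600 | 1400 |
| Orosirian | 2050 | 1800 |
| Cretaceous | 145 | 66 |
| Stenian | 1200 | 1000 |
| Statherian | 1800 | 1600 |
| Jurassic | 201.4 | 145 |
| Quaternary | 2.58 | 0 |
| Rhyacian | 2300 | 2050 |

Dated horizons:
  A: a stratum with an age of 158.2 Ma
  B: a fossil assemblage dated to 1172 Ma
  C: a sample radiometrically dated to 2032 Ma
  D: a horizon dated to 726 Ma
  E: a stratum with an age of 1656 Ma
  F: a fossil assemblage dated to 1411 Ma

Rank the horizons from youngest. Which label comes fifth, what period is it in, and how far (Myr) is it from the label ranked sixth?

Sorted youngest-first by Ma: A (158.2), D (726), B (1172), F (1411), E (1656), C (2032).
The fifth youngest is E at 1656 Ma, which lies in 1800–1600 Ma: the Statherian.
The sixth youngest is C at 2032 Ma; separation = |1656 − 2032| = 376 Myr.

E, in the Statherian; 376 million years to C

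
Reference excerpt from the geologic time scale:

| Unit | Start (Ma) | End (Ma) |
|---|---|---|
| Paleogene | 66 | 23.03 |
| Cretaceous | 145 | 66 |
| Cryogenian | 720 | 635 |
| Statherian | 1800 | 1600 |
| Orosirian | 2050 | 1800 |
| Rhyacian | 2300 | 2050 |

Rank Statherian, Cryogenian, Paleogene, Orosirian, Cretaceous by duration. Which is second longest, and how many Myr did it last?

Statherian, 200 million years

Start − end for each: Statherian 1800 − 1600 = 200; Cryogenian 720 − 635 = 85; Paleogene 66 − 23.03 = 42.97; Orosirian 2050 − 1800 = 250; Cretaceous 145 − 66 = 79.
Ranking these from longest: Orosirian > Statherian > Cryogenian > Cretaceous > Paleogene.
Position 2 in that ranking is Statherian, which lasted 200 Myr.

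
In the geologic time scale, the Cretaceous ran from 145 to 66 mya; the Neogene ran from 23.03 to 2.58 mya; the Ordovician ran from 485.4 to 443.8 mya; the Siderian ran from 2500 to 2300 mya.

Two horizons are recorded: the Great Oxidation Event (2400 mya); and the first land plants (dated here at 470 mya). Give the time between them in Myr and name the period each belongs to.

Elapsed time: 2400 − 470 = 1930 Myr.
2400 Ma lies within 2500–2300 Ma: Siderian.
470 Ma lies within 485.4–443.8 Ma: Ordovician.

1930 million years apart; the first in the Siderian, the second in the Ordovician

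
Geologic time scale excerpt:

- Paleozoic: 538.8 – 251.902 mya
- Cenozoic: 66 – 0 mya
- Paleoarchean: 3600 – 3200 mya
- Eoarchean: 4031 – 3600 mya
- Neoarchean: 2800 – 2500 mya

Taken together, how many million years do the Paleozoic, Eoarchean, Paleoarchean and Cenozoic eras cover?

1183.898 million years

Each duration: Paleozoic = 286.898; Eoarchean = 431; Paleoarchean = 400; Cenozoic = 66.
Sum: 286.898 + 431 + 400 + 66 = 1183.898 Myr.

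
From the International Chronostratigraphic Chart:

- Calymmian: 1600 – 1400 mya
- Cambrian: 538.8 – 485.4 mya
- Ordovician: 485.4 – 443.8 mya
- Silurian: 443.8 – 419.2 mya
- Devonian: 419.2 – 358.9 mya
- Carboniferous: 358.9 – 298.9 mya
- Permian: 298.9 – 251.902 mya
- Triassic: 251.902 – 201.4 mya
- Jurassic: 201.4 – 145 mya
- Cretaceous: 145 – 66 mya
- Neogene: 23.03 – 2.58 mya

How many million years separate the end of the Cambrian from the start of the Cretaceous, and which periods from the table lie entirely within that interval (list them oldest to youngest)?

The Cambrian closes at 485.4 Ma and the Cretaceous opens at 145 Ma, so the interval is 485.4 − 145 = 340.4 Myr.
A period fits inside if it starts at or after 485.4 Ma and ends at or before 145 Ma; oldest first that gives Ordovician, Silurian, Devonian, Carboniferous, Permian, Triassic, Jurassic.

340.4 million years; Ordovician, Silurian, Devonian, Carboniferous, Permian, Triassic, Jurassic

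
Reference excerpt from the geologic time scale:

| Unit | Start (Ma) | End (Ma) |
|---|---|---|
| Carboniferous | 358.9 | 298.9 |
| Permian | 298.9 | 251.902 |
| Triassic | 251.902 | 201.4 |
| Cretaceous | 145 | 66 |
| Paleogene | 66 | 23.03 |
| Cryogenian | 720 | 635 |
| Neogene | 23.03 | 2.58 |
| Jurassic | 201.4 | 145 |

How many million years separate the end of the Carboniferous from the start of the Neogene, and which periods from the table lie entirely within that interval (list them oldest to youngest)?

The Carboniferous closes at 298.9 Ma and the Neogene opens at 23.03 Ma, so the interval is 298.9 − 23.03 = 275.87 Myr.
A period fits inside if it starts at or after 298.9 Ma and ends at or before 23.03 Ma; oldest first that gives Permian, Triassic, Jurassic, Cretaceous, Paleogene.

275.87 million years; Permian, Triassic, Jurassic, Cretaceous, Paleogene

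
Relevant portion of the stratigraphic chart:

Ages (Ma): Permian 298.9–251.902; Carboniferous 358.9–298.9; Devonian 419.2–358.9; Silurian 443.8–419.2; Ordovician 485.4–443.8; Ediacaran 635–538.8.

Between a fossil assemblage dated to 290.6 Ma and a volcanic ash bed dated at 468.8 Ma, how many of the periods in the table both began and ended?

3

The older date is 468.8 Ma and the younger is 290.6 Ma.
Periods with start < 468.8 and end > 290.6 Ma: Silurian (443.8–419.2), Devonian (419.2–358.9), Carboniferous (358.9–298.9).
That is 3 complete periods.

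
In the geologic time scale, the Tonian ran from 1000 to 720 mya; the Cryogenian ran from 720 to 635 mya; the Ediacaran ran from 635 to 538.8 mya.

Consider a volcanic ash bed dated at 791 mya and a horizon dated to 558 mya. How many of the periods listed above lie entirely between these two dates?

1

791 Ma sits inside the Tonian (1000–720) and 558 Ma inside the Ediacaran (635–538.8); neither of those is wholly between the two dates.
The listed periods lying completely between them are Cryogenian — 1 in all.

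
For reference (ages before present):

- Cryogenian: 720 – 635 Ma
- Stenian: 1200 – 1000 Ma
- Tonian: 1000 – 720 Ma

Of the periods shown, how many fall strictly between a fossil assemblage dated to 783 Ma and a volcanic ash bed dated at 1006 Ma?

0

The older date is 1006 Ma and the younger is 783 Ma.
No period both begins after 1006 Ma and ends before 783 Ma, so the count is 0.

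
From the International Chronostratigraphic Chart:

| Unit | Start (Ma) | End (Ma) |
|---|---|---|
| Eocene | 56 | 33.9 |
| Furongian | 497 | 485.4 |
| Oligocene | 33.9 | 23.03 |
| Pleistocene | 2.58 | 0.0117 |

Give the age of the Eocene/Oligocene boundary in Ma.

33.9 Ma

The Eocene ends and the Oligocene begins at 33.9 Ma.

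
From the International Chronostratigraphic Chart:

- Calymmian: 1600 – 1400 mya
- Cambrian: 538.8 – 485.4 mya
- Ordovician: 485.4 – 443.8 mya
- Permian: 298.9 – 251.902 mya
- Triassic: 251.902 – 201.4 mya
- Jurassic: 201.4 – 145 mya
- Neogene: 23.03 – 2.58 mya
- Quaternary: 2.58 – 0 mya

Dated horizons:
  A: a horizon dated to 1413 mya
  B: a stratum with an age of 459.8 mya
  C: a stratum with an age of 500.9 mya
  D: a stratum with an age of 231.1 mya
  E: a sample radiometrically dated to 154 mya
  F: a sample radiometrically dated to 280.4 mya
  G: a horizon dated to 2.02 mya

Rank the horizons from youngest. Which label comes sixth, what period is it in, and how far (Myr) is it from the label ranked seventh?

Smaller Ma means younger, so youngest first: G 2.02 < E 154 < D 231.1 < F 280.4 < B 459.8 < C 500.9 < A 1413.
Counting 6 along gives C (500.9 Ma); the excerpt puts that inside the Cambrian, 538.8–485.4 Ma.
Next in line is A (1413 Ma), and 1413 − 500.9 = 912.1 Myr.

C, in the Cambrian; 912.1 million years to A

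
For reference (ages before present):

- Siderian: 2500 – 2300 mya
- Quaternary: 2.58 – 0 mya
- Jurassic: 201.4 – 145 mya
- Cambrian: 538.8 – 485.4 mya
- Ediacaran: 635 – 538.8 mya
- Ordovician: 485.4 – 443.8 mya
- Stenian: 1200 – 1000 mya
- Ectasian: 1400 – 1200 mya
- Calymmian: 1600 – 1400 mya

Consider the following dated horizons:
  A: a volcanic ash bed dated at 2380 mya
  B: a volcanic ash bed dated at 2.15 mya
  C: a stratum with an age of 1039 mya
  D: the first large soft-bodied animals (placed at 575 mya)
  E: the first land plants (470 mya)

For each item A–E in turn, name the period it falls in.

A: 2380 Ma lies in 2500–2300 Ma, so Siderian.
B: 2.15 Ma lies in 2.58–0 Ma, so Quaternary.
C: 1039 Ma lies in 1200–1000 Ma, so Stenian.
D: 575 Ma lies in 635–538.8 Ma, so Ediacaran.
E: 470 Ma lies in 485.4–443.8 Ma, so Ordovician.

A — Siderian; B — Quaternary; C — Stenian; D — Ediacaran; E — Ordovician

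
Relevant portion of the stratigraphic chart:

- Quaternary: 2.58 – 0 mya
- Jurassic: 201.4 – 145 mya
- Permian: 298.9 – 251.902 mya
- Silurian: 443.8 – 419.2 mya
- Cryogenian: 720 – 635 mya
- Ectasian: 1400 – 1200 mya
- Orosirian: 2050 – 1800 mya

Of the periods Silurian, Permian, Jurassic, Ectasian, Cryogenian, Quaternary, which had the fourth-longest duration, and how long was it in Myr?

Permian, 46.998 million years

Durations: Silurian 24.6; Permian 46.998; Jurassic 56.4; Ectasian 200; Cryogenian 85; Quaternary 2.58 Myr.
Sorted longest-first: Ectasian (200), Cryogenian (85), Jurassic (56.4), Permian (46.998), Silurian (24.6), Quaternary (2.58).
The fourth longest is Permian at 46.998 Myr.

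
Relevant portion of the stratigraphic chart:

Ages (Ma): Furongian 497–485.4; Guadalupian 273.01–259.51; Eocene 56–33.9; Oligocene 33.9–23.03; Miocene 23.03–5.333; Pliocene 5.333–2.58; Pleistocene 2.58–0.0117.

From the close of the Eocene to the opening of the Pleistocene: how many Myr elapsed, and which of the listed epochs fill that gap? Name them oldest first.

31.32 million years; Oligocene, Miocene, Pliocene

The Eocene closes at 33.9 Ma and the Pleistocene opens at 2.58 Ma, so the interval is 33.9 − 2.58 = 31.32 Myr.
An epoch fits inside if it starts at or after 33.9 Ma and ends at or before 2.58 Ma; oldest first that gives Oligocene, Miocene, Pliocene.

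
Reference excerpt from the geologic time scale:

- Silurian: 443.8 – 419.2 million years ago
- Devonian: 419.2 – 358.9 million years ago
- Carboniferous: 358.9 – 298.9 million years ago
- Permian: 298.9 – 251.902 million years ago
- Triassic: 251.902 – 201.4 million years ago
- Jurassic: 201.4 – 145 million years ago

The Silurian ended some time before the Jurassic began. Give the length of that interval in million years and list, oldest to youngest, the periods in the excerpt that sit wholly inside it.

217.8 million years; Devonian, Carboniferous, Permian, Triassic

End of Silurian = 419.2 Ma; start of Jurassic = 201.4 Ma.
Gap = 419.2 − 201.4 = 217.8 Myr.
Periods wholly inside 419.2–201.4 Ma: Devonian (419.2–358.9), Carboniferous (358.9–298.9), Permian (298.9–251.902), Triassic (251.902–201.4).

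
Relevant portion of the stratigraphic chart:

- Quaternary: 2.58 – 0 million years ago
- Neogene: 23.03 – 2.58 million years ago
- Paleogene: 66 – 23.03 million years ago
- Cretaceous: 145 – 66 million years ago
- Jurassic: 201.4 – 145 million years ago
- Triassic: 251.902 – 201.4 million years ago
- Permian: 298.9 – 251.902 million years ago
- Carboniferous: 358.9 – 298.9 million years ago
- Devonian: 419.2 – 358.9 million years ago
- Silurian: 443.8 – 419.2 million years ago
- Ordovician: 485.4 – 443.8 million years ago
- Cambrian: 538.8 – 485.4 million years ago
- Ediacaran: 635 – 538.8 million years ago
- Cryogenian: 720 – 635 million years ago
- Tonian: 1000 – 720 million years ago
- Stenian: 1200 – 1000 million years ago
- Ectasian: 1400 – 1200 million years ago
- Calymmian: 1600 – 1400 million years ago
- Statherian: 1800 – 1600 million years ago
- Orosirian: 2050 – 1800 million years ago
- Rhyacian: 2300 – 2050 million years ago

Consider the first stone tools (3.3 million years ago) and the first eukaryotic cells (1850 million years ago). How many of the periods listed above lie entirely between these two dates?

17

1850 Ma sits inside the Orosirian (2050–1800) and 3.3 Ma inside the Neogene (23.03–2.58); neither of those is wholly between the two dates.
The listed periods lying completely between them are Statherian, Calymmian, Ectasian, Stenian, Tonian, Cryogenian, Ediacaran, Cambrian, Ordovician, Silurian, Devonian, Carboniferous, Permian, Triassic, Jurassic, Cretaceous, Paleogene — 17 in all.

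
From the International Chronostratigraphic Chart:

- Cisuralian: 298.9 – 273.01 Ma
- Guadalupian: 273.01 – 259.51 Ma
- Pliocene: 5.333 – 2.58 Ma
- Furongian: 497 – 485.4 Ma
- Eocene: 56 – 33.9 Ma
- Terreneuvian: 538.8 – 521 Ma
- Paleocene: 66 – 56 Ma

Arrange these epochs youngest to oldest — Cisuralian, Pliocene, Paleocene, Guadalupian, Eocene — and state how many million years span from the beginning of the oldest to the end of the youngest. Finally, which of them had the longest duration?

Start ages (Ma): Cisuralian 298.9, Guadalupian 273.01, Paleocene 66, Eocene 56, Pliocene 5.333.
Ordered youngest to oldest: Pliocene, Eocene, Paleocene, Guadalupian, Cisuralian.
Span = 298.9 − 2.58 = 296.32 Myr.
Durations: Pliocene 2.753, Eocene 22.1, Cisuralian 25.89, Guadalupian 13.5, Paleocene 10 → longest is Cisuralian (25.89 Myr).

Pliocene → Eocene → Paleocene → Guadalupian → Cisuralian; total span 296.32 Myr; longest is Cisuralian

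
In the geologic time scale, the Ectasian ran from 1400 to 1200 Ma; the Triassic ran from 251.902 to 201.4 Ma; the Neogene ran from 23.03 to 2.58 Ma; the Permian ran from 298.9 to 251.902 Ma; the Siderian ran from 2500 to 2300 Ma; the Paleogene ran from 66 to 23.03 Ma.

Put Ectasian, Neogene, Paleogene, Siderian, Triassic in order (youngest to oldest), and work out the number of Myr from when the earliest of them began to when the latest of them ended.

Start ages (Ma): Siderian 2500, Ectasian 1400, Triassic 251.902, Paleogene 66, Neogene 23.03.
Ordered youngest to oldest: Neogene, Paleogene, Triassic, Ectasian, Siderian.
Span = 2500 − 2.58 = 2497.42 Myr.

Neogene, Paleogene, Triassic, Ectasian, Siderian; total span 2497.42 Myr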